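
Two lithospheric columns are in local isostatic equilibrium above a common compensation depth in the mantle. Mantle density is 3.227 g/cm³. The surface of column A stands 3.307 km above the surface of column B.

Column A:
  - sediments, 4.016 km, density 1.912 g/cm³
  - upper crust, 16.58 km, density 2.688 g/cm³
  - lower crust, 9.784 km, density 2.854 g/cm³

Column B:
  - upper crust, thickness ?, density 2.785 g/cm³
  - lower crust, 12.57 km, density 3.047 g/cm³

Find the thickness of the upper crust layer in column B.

Take the compensation level at the base of the deeper column (depth z_c below the surface of column A) and equate Σ ρ_i t_i down to z_c; mantle fills any gap and the z_c terms cancel.
Column A: 4.016×1.912 + 16.58×2.688 + 9.784×2.854 + (z_c − 30.38)×3.227
Column B: 3.307×0 + x×2.785 + 12.57×3.047 + (z_c − 3.307 − 12.57 − x)×3.227
The z_c×3.227 term appears on both sides and cancels. Collect the known terms of each column as K = Σ(ρt)_known − 3.227 × (depth of known layers): K_A = 80.169168 − 3.227×30.38 = −17.867092; K_B = 38.30079 − 3.227×(3.307 + 12.57) = −12.934289.
Balance: K_A = K_B − x×(3.227 − 2.785), so x = (K_B − K_A)/(3.227 − 2.785) = 4.9328/0.442 = 11.2 km.

11.2 km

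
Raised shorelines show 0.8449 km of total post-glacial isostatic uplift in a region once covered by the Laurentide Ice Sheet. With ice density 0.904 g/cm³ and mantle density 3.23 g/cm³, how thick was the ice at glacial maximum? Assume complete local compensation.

u = t ρ_ice/ρ_m → t = u ρ_m/ρ_ice = 0.8449 km × 3.23/0.904 = 3.02 km.

3.02 km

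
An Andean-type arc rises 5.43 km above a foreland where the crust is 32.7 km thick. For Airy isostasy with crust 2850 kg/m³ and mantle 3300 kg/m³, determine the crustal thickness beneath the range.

72.5 km

Root depth r = h ρ_c / (ρ_m − ρ_c) = 5.43 km × 2850 / 450 = 34.39 km.
Total thickness = T + h + r = 32.7 km + 5.43 km + 34.39 km = 72.5 km.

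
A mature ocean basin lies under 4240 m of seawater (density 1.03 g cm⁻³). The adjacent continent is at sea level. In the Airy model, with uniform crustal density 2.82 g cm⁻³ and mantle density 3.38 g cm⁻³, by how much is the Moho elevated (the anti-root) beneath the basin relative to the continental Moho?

In Airy isostatic equilibrium: replacing crust with seawater at the top is compensated by replacing crust with mantle at the base: d (ρ_c − ρ_w) = a (ρ_m − ρ_c).
a = d (ρ_c − ρ_w)/(ρ_m − ρ_c) = 4240 m × 1.79/0.56 = 13600 m.

13600 m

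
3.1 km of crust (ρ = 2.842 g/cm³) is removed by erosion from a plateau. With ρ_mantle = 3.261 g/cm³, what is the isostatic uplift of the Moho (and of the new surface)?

2.7 km

Unloading: uplift u = e ρ_c/ρ_m = 3.1 km × 2.842/3.261 = 2.7 km.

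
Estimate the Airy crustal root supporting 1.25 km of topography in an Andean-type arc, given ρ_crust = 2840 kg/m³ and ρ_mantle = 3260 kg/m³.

8.45 km

Balancing pressure at the compensation depth: the weight of the topography is balanced by the buoyancy of the root, ρ_c h = (ρ_m − ρ_c) r.
r = h · ρ_c / (ρ_m − ρ_c) = 1.25 km × 2840 / (3260 − 2840) = 8.45 km.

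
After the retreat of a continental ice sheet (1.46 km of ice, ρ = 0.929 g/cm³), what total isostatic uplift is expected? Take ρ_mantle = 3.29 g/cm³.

Removing the load lets mantle flow back in; uplift u satisfies ρ_ice t = ρ_m u.
u = t ρ_ice/ρ_m = 1.46 km × 0.929/3.29 = 0.412 km.

0.412 km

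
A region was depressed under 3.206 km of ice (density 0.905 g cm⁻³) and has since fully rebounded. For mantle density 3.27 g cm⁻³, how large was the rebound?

Removing the load lets mantle flow back in; uplift u satisfies ρ_ice t = ρ_m u.
u = t ρ_ice/ρ_m = 3.206 km × 0.905/3.27 = 0.887 km.

0.887 km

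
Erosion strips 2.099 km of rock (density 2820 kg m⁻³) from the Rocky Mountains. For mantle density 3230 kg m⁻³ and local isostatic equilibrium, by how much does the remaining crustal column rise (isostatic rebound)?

1.83 km

Unloading: uplift u = e ρ_c/ρ_m = 2.099 km × 2820/3230 = 1.83 km.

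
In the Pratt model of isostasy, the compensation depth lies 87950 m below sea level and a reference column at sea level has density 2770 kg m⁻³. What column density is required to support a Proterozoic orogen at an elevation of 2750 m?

Pratt balance: ρ_ref D = ρ (D + h).
ρ = ρ_ref D/(D + h) = 2770 × 87950 m/(87950 m + 2750 m) = 2690 kg m⁻³.

2690 kg m⁻³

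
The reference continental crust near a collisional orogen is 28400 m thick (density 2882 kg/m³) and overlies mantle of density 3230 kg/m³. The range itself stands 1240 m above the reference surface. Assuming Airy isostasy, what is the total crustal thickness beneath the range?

39900 m

Root depth r = h ρ_c / (ρ_m − ρ_c) = 1240 m × 2882 / 348 = 10270 m.
Total thickness = T + h + r = 28400 m + 1240 m + 10270 m = 39900 m.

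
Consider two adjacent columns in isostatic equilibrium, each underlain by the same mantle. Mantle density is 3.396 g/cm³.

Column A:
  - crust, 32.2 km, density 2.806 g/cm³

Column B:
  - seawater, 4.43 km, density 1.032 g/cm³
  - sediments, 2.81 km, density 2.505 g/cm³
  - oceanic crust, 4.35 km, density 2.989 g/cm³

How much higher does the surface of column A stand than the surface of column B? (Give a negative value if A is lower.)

1.25 km

For any compensation level in the mantle, the mantle terms cancel and isostasy reduces to e = (Σt_A − Σt_B) − (Σ(ρt)_A − Σ(ρt)_B) / ρ_m.
Σt_A = 32.2 km; Σt_B = 11.59 km; Σ(ρt)_A = 90.3532; Σ(ρt)_B = 24.61296 (in km·g/cm³).
e = (32.2 − 11.59) − (90.3532 − 24.61296) / 3.396 = 1.25 km.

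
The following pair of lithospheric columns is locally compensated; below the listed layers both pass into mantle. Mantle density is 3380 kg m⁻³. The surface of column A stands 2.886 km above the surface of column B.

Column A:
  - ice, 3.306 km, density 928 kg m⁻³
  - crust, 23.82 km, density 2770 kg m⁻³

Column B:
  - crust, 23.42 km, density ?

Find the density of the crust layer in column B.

2830 kg m⁻³

Take the compensation level at the base of the deeper column (depth z_c below the surface of column A) and equate Σ ρ_i t_i down to z_c; mantle fills any gap and the z_c terms cancel.
Column A: 3.306×928 + 23.82×2770 + (z_c − 27.126)×3380
Column B: 2.886×0 + 23.42×ρ + (z_c − 2.886 − 23.42)×3380
The z_c×3380 term appears on both sides and cancels. Collect the known terms of each column as K = Σ(ρt)_known − 3380 × (depth of known layers): K_A = 69049.368 − 3380×27.126 = −22636.512; K_B = 0 − 3380×(2.886 + 23.42) = −88914.28.
Balance: K_A = K_B + 23.42×ρ, so ρ = (K_A − K_B)/23.42 = 66277.8/23.42 = 2830 kg m⁻³.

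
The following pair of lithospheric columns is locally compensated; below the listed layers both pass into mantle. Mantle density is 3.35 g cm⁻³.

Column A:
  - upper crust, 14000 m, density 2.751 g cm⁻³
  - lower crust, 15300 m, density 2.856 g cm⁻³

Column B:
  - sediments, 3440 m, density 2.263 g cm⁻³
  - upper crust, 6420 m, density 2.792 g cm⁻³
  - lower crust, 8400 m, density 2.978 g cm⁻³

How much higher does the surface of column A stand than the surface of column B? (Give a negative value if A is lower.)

For any compensation level in the mantle, the mantle terms cancel and isostasy reduces to e = (Σt_A − Σt_B) − (Σ(ρt)_A − Σ(ρt)_B) / ρ_m.
Σt_A = 29300 m; Σt_B = 18260 m; Σ(ρt)_A = 82210.8; Σ(ρt)_B = 50724.56 (in m·g cm⁻³).
e = (29300 − 18260) − (82210.8 − 50724.56) / 3.35 = 1640 m.

1640 m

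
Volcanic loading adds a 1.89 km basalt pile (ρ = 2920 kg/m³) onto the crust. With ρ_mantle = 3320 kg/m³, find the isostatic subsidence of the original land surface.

Subaerial loading: s = t ρ_load / ρ_m.
s = 1.89 km × 2920/3320 = 1.66 km.

1.66 km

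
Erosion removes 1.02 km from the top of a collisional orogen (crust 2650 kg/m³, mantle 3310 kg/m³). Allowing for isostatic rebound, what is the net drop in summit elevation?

0.203 km

Rebound u = e ρ_c/ρ_m = 1.02 km × 2650/3310 = 0.8166 km.
Net surface drop = e − u = 1.02 km − 0.8166 km = e (ρ_m − ρ_c)/ρ_m = 0.203 km.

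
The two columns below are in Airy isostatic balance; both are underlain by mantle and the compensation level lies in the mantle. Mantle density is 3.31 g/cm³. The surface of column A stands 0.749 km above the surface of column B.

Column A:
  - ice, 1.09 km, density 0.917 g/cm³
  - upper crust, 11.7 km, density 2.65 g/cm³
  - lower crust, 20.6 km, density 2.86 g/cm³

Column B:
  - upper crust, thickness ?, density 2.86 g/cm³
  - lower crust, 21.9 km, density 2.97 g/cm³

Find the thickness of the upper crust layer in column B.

21.5 km

Take the compensation level at the base of the deeper column (depth z_c below the surface of column A) and equate Σ ρ_i t_i down to z_c; mantle fills any gap and the z_c terms cancel.
Column A: 1.09×0.917 + 11.7×2.65 + 20.6×2.86 + (z_c − 33.39)×3.31
Column B: 0.749×0 + x×2.86 + 21.9×2.97 + (z_c − 0.749 − 21.9 − x)×3.31
The z_c×3.31 term appears on both sides and cancels. Collect the known terms of each column as K = Σ(ρt)_known − 3.31 × (depth of known layers): K_A = 90.92053 − 3.31×33.39 = −19.60037; K_B = 65.043 − 3.31×(0.749 + 21.9) = −9.92519.
Balance: K_A = K_B − x×(3.31 − 2.86), so x = (K_B − K_A)/(3.31 − 2.86) = 9.67518/0.45 = 21.5 km.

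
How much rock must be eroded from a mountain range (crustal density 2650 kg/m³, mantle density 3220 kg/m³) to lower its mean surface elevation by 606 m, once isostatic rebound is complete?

Net drop Δ = e − u = e − e ρ_c/ρ_m = e (ρ_m − ρ_c)/ρ_m.
e = Δ ρ_m/(ρ_m − ρ_c) = 606 m × 3220/570 = 3420 m.

3420 m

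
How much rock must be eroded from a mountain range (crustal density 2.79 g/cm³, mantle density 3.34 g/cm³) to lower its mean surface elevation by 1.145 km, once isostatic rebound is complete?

6.95 km

Net drop Δ = e − u = e − e ρ_c/ρ_m = e (ρ_m − ρ_c)/ρ_m.
e = Δ ρ_m/(ρ_m − ρ_c) = 1.145 km × 3.34/0.55 = 6.95 km.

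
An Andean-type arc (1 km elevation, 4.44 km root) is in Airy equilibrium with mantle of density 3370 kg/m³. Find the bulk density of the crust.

ρ_c h = (ρ_m − ρ_c) r → ρ_c (h + r) = ρ_m r → ρ_c = ρ_m r / (h + r).
ρ_c = 3370 × 4.44 km / (1 km + 4.44 km) = 2750 kg/m³.

2750 kg/m³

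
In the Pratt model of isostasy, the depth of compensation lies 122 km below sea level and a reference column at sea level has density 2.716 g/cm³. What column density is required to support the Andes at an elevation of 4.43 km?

Pratt balance: ρ_ref D = ρ (D + h).
ρ = ρ_ref D/(D + h) = 2.716 × 122 km/(122 km + 4.43 km) = 2.62 g/cm³.

2.62 g/cm³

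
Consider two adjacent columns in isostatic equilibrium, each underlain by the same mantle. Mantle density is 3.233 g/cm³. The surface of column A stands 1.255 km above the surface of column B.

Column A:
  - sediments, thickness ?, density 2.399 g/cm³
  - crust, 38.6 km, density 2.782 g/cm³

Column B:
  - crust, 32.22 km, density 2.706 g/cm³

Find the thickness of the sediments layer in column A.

Take the compensation level at the base of the deeper column (depth z_c below the surface of column A) and equate Σ ρ_i t_i down to z_c; mantle fills any gap and the z_c terms cancel.
Column A: x×2.399 + 38.6×2.782 + (z_c − 38.6 − x)×3.233
Column B: 1.255×0 + 32.22×2.706 + (z_c − 1.255 − 32.22)×3.233
The z_c×3.233 term appears on both sides and cancels. Collect the known terms of each column as K = Σ(ρt)_known − 3.233 × (depth of known layers): K_A = 107.3852 − 3.233×38.6 = −17.4086; K_B = 87.18732 − 3.233×(1.255 + 32.22) = −21.037355.
Balance: K_A − x×(3.233 − 2.399) = K_B, so x = (K_A − K_B)/(3.233 − 2.399) = 3.62875/0.834 = 4.35 km.

4.35 km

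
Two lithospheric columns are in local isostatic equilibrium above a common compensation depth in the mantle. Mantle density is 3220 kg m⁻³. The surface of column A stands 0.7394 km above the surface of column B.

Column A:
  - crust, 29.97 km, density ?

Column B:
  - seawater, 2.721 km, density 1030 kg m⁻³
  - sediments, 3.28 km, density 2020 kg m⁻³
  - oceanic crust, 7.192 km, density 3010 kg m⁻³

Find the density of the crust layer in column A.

Take the compensation level at the base of the deeper column (depth z_c below the surface of column A) and equate Σ ρ_i t_i down to z_c; mantle fills any gap and the z_c terms cancel.
Column A: 29.97×ρ + (z_c − 29.97)×3220
Column B: 0.7394×0 + 2.721×1030 + 3.28×2020 + 7.192×3010 + (z_c − 0.7394 − 13.193)×3220
The z_c×3220 term appears on both sides and cancels. Collect the known terms of each column as K = Σ(ρt)_known − 3220 × (depth of known layers): K_A = 0 − 3220×29.97 = −96503.4; K_B = 31076.15 − 3220×(0.7394 + 13.193) = −13786.178.
Balance: K_A + 29.97×ρ = K_B, so ρ = (K_B − K_A)/29.97 = 82717.2/29.97 = 2760 kg m⁻³.

2760 kg m⁻³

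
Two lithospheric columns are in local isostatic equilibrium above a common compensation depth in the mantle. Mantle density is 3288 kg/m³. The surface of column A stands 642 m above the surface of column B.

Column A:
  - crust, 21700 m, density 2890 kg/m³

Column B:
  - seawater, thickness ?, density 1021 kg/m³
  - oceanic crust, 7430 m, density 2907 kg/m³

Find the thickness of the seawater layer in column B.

1630 m

Take the compensation level at the base of the deeper column (depth z_c below the surface of column A) and equate Σ ρ_i t_i down to z_c; mantle fills any gap and the z_c terms cancel.
Column A: 21700×2890 + (z_c − 21700)×3288
Column B: 642×0 + x×1021 + 7430×2907 + (z_c − 642 − 7430 − x)×3288
The z_c×3288 term appears on both sides and cancels. Collect the known terms of each column as K = Σ(ρt)_known − 3288 × (depth of known layers): K_A = 62713000 − 3288×21700 = −8636600; K_B = 21599010 − 3288×(642 + 7430) = −4941726.
Balance: K_A = K_B − x×(3288 − 1021), so x = (K_B − K_A)/(3288 − 1021) = 3694870/2267 = 1630 m.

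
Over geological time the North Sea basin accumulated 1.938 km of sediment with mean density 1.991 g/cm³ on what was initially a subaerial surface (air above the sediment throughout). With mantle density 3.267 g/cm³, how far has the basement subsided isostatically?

1.18 km

Subaerial load: s = t ρ_sed / ρ_m = 1.938 km × 1.991/3.267 = 1.18 km.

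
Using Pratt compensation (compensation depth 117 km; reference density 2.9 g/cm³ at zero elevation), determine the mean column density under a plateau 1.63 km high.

2.86 g/cm³

Pratt balance: ρ_ref D = ρ (D + h).
ρ = ρ_ref D/(D + h) = 2.9 × 117 km/(117 km + 1.63 km) = 2.86 g/cm³.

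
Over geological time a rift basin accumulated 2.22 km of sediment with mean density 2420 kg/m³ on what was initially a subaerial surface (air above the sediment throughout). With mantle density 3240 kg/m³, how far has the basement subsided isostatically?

Subaerial load: s = t ρ_sed / ρ_m = 2.22 km × 2420/3240 = 1.66 km.

1.66 km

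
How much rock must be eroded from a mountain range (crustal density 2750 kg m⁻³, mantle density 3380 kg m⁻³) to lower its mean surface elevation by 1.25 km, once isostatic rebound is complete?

Net drop Δ = e − u = e − e ρ_c/ρ_m = e (ρ_m − ρ_c)/ρ_m.
e = Δ ρ_m/(ρ_m − ρ_c) = 1.25 km × 3380/630 = 6.71 km.

6.71 km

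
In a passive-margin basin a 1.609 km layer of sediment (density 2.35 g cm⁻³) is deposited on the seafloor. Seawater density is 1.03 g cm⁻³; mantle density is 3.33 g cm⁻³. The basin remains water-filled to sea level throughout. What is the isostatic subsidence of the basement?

Submarine loading: the sediment displaces seawater, and the subsidence is in turn flooded, so s (ρ_m − ρ_w) = t (ρ_sed − ρ_w).
s = 1.609 km × (2.35 − 1.03) / (3.33 − 1.03) = 0.923 km.

0.923 km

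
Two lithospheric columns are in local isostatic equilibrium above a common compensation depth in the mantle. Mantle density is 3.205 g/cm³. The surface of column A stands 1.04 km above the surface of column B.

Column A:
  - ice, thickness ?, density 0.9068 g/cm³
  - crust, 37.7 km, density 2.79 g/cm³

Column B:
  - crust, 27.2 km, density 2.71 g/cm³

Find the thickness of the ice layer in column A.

0.501 km

Take the compensation level at the base of the deeper column (depth z_c below the surface of column A) and equate Σ ρ_i t_i down to z_c; mantle fills any gap and the z_c terms cancel.
Column A: x×0.9068 + 37.7×2.79 + (z_c − 37.7 − x)×3.205
Column B: 1.04×0 + 27.2×2.71 + (z_c − 1.04 − 27.2)×3.205
The z_c×3.205 term appears on both sides and cancels. Collect the known terms of each column as K = Σ(ρt)_known − 3.205 × (depth of known layers): K_A = 105.183 − 3.205×37.7 = −15.6455; K_B = 73.712 − 3.205×(1.04 + 27.2) = −16.7972.
Balance: K_A − x×(3.205 − 0.9068) = K_B, so x = (K_A − K_B)/(3.205 − 0.9068) = 1.1517/2.2982 = 0.501 km.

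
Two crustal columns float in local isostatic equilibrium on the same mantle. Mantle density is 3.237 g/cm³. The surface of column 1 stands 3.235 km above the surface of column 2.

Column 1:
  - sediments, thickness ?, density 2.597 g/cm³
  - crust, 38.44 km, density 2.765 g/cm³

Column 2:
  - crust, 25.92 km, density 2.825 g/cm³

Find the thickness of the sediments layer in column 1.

4.7 km

Take the compensation level at the base of the deeper column (depth z_c below the surface of column 1) and equate Σ ρ_i t_i down to z_c; mantle fills any gap and the z_c terms cancel.
Column 1: x×2.597 + 38.44×2.765 + (z_c − 38.44 − x)×3.237
Column 2: 3.235×0 + 25.92×2.825 + (z_c − 3.235 − 25.92)×3.237
The z_c×3.237 term appears on both sides and cancels. Collect the known terms of each column as K = Σ(ρt)_known − 3.237 × (depth of known layers): K_1 = 106.2866 − 3.237×38.44 = −18.14368; K_2 = 73.224 − 3.237×(3.235 + 25.92) = −21.150735.
Balance: K_1 − x×(3.237 − 2.597) = K_2, so x = (K_1 − K_2)/(3.237 − 2.597) = 3.00705/0.64 = 4.7 km.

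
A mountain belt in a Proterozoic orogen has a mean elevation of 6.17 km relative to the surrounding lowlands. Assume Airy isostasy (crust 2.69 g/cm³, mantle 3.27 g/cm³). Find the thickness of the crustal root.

For local isostatic compensation: the weight of the topography is balanced by the buoyancy of the root, ρ_c h = (ρ_m − ρ_c) r.
r = h · ρ_c / (ρ_m − ρ_c) = 6.17 km × 2.69 / (3.27 − 2.69) = 28.6 km.

28.6 km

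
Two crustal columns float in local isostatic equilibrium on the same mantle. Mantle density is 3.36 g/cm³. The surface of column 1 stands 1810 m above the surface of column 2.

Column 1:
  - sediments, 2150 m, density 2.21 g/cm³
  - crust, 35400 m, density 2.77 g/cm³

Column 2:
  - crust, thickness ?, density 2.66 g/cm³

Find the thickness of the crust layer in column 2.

Take the compensation level at the base of the deeper column (depth z_c below the surface of column 1) and equate Σ ρ_i t_i down to z_c; mantle fills any gap and the z_c terms cancel.
Column 1: 2150×2.21 + 35400×2.77 + (z_c − 37550)×3.36
Column 2: 1810×0 + x×2.66 + (z_c − 1810 − 0 − x)×3.36
The z_c×3.36 term appears on both sides and cancels. Collect the known terms of each column as K = Σ(ρt)_known − 3.36 × (depth of known layers): K_1 = 102809.5 − 3.36×37550 = −23358.5; K_2 = 0 − 3.36×(1810 + 0) = −6081.6.
Balance: K_1 = K_2 − x×(3.36 − 2.66), so x = (K_2 − K_1)/(3.36 − 2.66) = 17276.9/0.7 = 24700 m.

24700 m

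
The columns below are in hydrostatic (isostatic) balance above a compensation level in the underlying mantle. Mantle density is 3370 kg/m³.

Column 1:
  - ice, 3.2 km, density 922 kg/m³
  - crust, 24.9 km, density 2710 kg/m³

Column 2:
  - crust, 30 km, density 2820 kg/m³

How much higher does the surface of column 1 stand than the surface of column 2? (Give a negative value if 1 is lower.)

2.3 km

For any compensation level in the mantle, the mantle terms cancel and isostasy reduces to e = (Σt_1 − Σt_2) − (Σ(ρt)_1 − Σ(ρt)_2) / ρ_m.
Σt_1 = 28.1 km; Σt_2 = 30 km; Σ(ρt)_1 = 70429.4; Σ(ρt)_2 = 84600 (in km·kg/m³).
e = (28.1 − 30) − (70429.4 − 84600) / 3370 = 2.3 km.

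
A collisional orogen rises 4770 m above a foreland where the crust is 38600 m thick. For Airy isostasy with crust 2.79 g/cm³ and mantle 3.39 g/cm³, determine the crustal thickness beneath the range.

Root depth r = h ρ_c / (ρ_m − ρ_c) = 4770 m × 2.79 / 0.6 = 22180 m.
Total thickness = T + h + r = 38600 m + 4770 m + 22180 m = 65600 m.

65600 m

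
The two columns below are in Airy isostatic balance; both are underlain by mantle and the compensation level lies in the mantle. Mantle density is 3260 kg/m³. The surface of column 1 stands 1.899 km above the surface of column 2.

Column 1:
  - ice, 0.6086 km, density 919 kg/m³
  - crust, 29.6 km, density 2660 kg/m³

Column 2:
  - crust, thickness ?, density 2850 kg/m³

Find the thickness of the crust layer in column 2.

Take the compensation level at the base of the deeper column (depth z_c below the surface of column 1) and equate Σ ρ_i t_i down to z_c; mantle fills any gap and the z_c terms cancel.
Column 1: 0.6086×919 + 29.6×2660 + (z_c − 30.2086)×3260
Column 2: 1.899×0 + x×2850 + (z_c − 1.899 − 0 − x)×3260
The z_c×3260 term appears on both sides and cancels. Collect the known terms of each column as K = Σ(ρt)_known − 3260 × (depth of known layers): K_1 = 79295.3034 − 3260×30.2086 = −19184.7326; K_2 = 0 − 3260×(1.899 + 0) = −6190.74.
Balance: K_1 = K_2 − x×(3260 − 2850), so x = (K_2 − K_1)/(3260 − 2850) = 12994/410 = 31.7 km.

31.7 km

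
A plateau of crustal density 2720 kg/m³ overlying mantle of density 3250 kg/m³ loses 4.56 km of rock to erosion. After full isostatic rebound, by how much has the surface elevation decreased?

Rebound u = e ρ_c/ρ_m = 4.56 km × 2720/3250 = 3.816 km.
Net surface drop = e − u = 4.56 km − 3.816 km = e (ρ_m − ρ_c)/ρ_m = 0.744 km.

0.744 km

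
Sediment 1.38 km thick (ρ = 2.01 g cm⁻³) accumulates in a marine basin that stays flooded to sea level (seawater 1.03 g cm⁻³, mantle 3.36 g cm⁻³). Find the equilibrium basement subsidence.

0.58 km

Submarine loading: the sediment displaces seawater, and the subsidence is in turn flooded, so s (ρ_m − ρ_w) = t (ρ_sed − ρ_w).
s = 1.38 km × (2.01 − 1.03) / (3.36 − 1.03) = 0.58 km.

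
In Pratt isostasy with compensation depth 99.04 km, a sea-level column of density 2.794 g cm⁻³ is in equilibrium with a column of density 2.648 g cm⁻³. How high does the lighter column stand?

ρ_ref D = ρ (D + h) → h = D (ρ_ref − ρ)/ρ.
h = 99.04 km × (2.794 − 2.648)/2.648 = 5.46 km.

5.46 km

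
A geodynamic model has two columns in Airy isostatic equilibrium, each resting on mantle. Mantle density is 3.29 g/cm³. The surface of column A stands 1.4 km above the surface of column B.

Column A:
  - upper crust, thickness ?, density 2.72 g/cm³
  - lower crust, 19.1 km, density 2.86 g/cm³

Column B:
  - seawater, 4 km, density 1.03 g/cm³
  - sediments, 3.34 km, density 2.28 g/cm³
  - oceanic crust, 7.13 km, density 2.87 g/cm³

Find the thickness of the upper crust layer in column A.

Take the compensation level at the base of the deeper column (depth z_c below the surface of column A) and equate Σ ρ_i t_i down to z_c; mantle fills any gap and the z_c terms cancel.
Column A: x×2.72 + 19.1×2.86 + (z_c − 19.1 − x)×3.29
Column B: 1.4×0 + 4×1.03 + 3.34×2.28 + 7.13×2.87 + (z_c − 1.4 − 14.47)×3.29
The z_c×3.29 term appears on both sides and cancels. Collect the known terms of each column as K = Σ(ρt)_known − 3.29 × (depth of known layers): K_A = 54.626 − 3.29×19.1 = −8.213; K_B = 32.1983 − 3.29×(1.4 + 14.47) = −20.014.
Balance: K_A − x×(3.29 − 2.72) = K_B, so x = (K_A − K_B)/(3.29 − 2.72) = 11.801/0.57 = 20.7 km.

20.7 km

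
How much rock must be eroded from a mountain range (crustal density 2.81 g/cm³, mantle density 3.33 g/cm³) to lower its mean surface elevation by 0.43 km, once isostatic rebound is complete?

Net drop Δ = e − u = e − e ρ_c/ρ_m = e (ρ_m − ρ_c)/ρ_m.
e = Δ ρ_m/(ρ_m − ρ_c) = 0.43 km × 3.33/0.52 = 2.75 km.

2.75 km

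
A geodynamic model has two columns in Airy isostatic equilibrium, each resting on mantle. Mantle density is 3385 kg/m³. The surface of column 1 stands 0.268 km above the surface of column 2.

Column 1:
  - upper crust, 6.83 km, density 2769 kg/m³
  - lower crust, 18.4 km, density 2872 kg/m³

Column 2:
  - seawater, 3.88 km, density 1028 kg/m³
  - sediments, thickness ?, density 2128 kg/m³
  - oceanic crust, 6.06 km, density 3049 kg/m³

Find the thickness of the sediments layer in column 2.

1.24 km

Take the compensation level at the base of the deeper column (depth z_c below the surface of column 1) and equate Σ ρ_i t_i down to z_c; mantle fills any gap and the z_c terms cancel.
Column 1: 6.83×2769 + 18.4×2872 + (z_c − 25.23)×3385
Column 2: 0.268×0 + 3.88×1028 + x×2128 + 6.06×3049 + (z_c − 0.268 − 9.94 − x)×3385
The z_c×3385 term appears on both sides and cancels. Collect the known terms of each column as K = Σ(ρt)_known − 3385 × (depth of known layers): K_1 = 71757.07 − 3385×25.23 = −13646.48; K_2 = 22465.58 − 3385×(0.268 + 9.94) = −12088.5.
Balance: K_1 = K_2 − x×(3385 − 2128), so x = (K_2 − K_1)/(3385 − 2128) = 1557.98/1257 = 1.24 km.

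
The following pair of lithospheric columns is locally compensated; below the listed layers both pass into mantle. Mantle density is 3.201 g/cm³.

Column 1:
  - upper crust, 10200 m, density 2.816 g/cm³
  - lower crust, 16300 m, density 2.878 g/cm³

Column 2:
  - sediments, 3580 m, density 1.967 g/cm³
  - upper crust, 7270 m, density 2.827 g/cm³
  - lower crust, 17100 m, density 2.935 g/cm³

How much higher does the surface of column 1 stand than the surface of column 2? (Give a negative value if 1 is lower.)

−779 m

For any compensation level in the mantle, the mantle terms cancel and isostasy reduces to e = (Σt_1 − Σt_2) − (Σ(ρt)_1 − Σ(ρt)_2) / ρ_m.
Σt_1 = 26500 m; Σt_2 = 27950 m; Σ(ρt)_1 = 75634.6; Σ(ρt)_2 = 77782.65 (in m·g/cm³).
e = (26500 − 27950) − (75634.6 − 77782.65) / 3.201 = −779 m.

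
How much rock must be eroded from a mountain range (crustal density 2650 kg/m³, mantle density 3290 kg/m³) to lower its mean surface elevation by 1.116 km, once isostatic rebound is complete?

Net drop Δ = e − u = e − e ρ_c/ρ_m = e (ρ_m − ρ_c)/ρ_m.
e = Δ ρ_m/(ρ_m − ρ_c) = 1.116 km × 3290/640 = 5.74 km.

5.74 km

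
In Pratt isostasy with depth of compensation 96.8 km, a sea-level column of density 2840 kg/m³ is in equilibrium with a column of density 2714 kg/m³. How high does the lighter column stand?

ρ_ref D = ρ (D + h) → h = D (ρ_ref − ρ)/ρ.
h = 96.8 km × (2840 − 2714)/2714 = 4.49 km.

4.49 km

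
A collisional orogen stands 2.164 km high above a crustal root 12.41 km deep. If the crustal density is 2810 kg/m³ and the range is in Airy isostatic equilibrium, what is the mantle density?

Airy balance: ρ_c h = (ρ_m − ρ_c) r → ρ_m = ρ_c (1 + h/r).
ρ_m = 2810 × (1 + 2.164 km/12.41 km) = 3300 kg/m³.

3300 kg/m³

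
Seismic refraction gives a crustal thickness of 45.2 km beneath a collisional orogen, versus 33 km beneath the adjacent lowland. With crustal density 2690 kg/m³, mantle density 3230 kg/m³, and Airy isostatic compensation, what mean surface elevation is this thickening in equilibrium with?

2.04 km

Excess crust Δ = 45.2 km − 33 km = 12.2 km, split between elevation h and root r with h + r = Δ.
Airy balance ρ_c h = (ρ_m − ρ_c) r gives r = h ρ_c/(ρ_m − ρ_c), so h (1 + ρ_c/(ρ_m − ρ_c)) = Δ, i.e. h = Δ (ρ_m − ρ_c)/ρ_m.
h = 12.2 km × 540/3230 = 2.04 km.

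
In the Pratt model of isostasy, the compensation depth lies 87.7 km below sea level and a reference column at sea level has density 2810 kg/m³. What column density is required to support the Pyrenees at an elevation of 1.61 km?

2760 kg/m³

Pratt balance: ρ_ref D = ρ (D + h).
ρ = ρ_ref D/(D + h) = 2810 × 87.7 km/(87.7 km + 1.61 km) = 2760 kg/m³.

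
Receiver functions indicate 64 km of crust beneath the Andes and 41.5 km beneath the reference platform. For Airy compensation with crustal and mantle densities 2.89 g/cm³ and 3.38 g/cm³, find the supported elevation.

3.26 km

Excess crust Δ = 64 km − 41.5 km = 22.5 km, split between elevation h and root r with h + r = Δ.
Airy balance ρ_c h = (ρ_m − ρ_c) r gives r = h ρ_c/(ρ_m − ρ_c), so h (1 + ρ_c/(ρ_m − ρ_c)) = Δ, i.e. h = Δ (ρ_m − ρ_c)/ρ_m.
h = 22.5 km × 0.49/3.38 = 3.26 km.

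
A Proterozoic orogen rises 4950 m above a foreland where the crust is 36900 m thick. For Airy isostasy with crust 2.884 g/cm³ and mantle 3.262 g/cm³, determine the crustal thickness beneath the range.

Root depth r = h ρ_c / (ρ_m − ρ_c) = 4950 m × 2.884 / 0.378 = 37770 m.
Total thickness = T + h + r = 36900 m + 4950 m + 37770 m = 79600 m.

79600 m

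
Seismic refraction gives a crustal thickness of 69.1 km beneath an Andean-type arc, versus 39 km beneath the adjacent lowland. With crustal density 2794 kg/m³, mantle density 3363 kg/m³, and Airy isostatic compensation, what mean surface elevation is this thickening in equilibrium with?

Excess crust Δ = 69.1 km − 39 km = 30.1 km, split between elevation h and root r with h + r = Δ.
Airy balance ρ_c h = (ρ_m − ρ_c) r gives r = h ρ_c/(ρ_m − ρ_c), so h (1 + ρ_c/(ρ_m − ρ_c)) = Δ, i.e. h = Δ (ρ_m − ρ_c)/ρ_m.
h = 30.1 km × 569/3363 = 5.09 km.

5.09 km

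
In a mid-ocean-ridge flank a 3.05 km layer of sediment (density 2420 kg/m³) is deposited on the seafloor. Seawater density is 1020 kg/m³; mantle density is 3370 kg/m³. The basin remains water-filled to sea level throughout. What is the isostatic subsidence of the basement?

Submarine loading: the sediment displaces seawater, and the subsidence is in turn flooded, so s (ρ_m − ρ_w) = t (ρ_sed − ρ_w).
s = 3.05 km × (2420 − 1020) / (3370 − 1020) = 1.82 km.

1.82 km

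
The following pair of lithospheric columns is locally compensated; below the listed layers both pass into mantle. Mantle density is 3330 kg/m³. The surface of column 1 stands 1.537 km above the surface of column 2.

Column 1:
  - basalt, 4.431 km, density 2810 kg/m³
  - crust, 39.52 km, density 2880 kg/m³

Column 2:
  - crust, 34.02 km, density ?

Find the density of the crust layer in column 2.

2890 kg/m³

Take the compensation level at the base of the deeper column (depth z_c below the surface of column 1) and equate Σ ρ_i t_i down to z_c; mantle fills any gap and the z_c terms cancel.
Column 1: 4.431×2810 + 39.52×2880 + (z_c − 43.951)×3330
Column 2: 1.537×0 + 34.02×ρ + (z_c − 1.537 − 34.02)×3330
The z_c×3330 term appears on both sides and cancels. Collect the known terms of each column as K = Σ(ρt)_known − 3330 × (depth of known layers): K_1 = 126268.71 − 3330×43.951 = −20088.12; K_2 = 0 − 3330×(1.537 + 34.02) = −118404.81.
Balance: K_1 = K_2 + 34.02×ρ, so ρ = (K_1 − K_2)/34.02 = 98316.7/34.02 = 2890 kg/m³.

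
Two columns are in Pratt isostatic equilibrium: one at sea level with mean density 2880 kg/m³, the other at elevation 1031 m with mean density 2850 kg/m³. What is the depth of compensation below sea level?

97900 m

ρ_ref D = ρ (D + h) → D (ρ_ref − ρ) = ρ h.
D = ρ h/(ρ_ref − ρ) = 2850 × 1031 m/(2880 − 2850) = 97900 m.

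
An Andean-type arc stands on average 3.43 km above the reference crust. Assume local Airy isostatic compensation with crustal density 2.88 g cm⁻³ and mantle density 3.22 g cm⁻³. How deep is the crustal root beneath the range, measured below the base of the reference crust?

29.1 km

In Airy isostatic equilibrium: the weight of the topography is balanced by the buoyancy of the root, ρ_c h = (ρ_m − ρ_c) r.
r = h · ρ_c / (ρ_m − ρ_c) = 3.43 km × 2.88 / (3.22 − 2.88) = 29.1 km.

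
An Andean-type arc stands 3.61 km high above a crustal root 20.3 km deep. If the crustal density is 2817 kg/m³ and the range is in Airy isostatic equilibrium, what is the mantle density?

3320 kg/m³

Airy balance: ρ_c h = (ρ_m − ρ_c) r → ρ_m = ρ_c (1 + h/r).
ρ_m = 2817 × (1 + 3.61 km/20.3 km) = 3320 kg/m³.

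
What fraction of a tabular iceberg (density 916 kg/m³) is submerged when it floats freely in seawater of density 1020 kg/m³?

Submerged fraction = ρ_obj/ρ_fluid = 916/1020 = 89.8%.

89.8%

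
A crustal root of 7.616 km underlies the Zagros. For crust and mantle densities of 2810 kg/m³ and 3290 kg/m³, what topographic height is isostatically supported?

1.3 km

By Archimedes' principle applied to the lithosphere: ρ_c h = (ρ_m − ρ_c) r.
h = r (ρ_m − ρ_c) / ρ_c = 7.616 km × (3290 − 2810) / 2810 = 1.3 km.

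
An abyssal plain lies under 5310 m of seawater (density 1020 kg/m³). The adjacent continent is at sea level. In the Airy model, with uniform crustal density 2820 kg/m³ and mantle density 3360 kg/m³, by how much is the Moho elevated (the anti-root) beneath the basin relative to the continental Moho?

17700 m

In Airy isostatic equilibrium: replacing crust with seawater at the top is compensated by replacing crust with mantle at the base: d (ρ_c − ρ_w) = a (ρ_m − ρ_c).
a = d (ρ_c − ρ_w)/(ρ_m − ρ_c) = 5310 m × 1800/540 = 17700 m.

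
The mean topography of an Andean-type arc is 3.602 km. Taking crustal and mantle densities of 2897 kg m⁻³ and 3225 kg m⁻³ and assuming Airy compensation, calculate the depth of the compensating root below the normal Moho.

By Archimedes' principle applied to the lithosphere: the weight of the topography is balanced by the buoyancy of the root, ρ_c h = (ρ_m − ρ_c) r.
r = h · ρ_c / (ρ_m − ρ_c) = 3.602 km × 2897 / (3225 − 2897) = 31.8 km.

31.8 km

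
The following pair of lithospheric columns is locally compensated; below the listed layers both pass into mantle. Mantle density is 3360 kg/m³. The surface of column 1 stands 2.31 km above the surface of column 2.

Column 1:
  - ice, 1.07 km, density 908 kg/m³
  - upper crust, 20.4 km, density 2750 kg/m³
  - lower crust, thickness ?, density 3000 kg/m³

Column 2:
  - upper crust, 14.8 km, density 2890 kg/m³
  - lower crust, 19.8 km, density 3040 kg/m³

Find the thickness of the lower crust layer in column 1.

16.6 km

Take the compensation level at the base of the deeper column (depth z_c below the surface of column 1) and equate Σ ρ_i t_i down to z_c; mantle fills any gap and the z_c terms cancel.
Column 1: 1.07×908 + 20.4×2750 + x×3000 + (z_c − 21.47 − x)×3360
Column 2: 2.31×0 + 14.8×2890 + 19.8×3040 + (z_c − 2.31 − 34.6)×3360
The z_c×3360 term appears on both sides and cancels. Collect the known terms of each column as K = Σ(ρt)_known − 3360 × (depth of known layers): K_1 = 57071.56 − 3360×21.47 = −15067.64; K_2 = 102964 − 3360×(2.31 + 34.6) = −21053.6.
Balance: K_1 − x×(3360 − 3000) = K_2, so x = (K_1 − K_2)/(3360 − 3000) = 5985.96/360 = 16.6 km.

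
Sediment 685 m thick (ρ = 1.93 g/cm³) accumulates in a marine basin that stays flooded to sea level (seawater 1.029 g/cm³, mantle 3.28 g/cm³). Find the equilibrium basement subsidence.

Submarine loading: the sediment displaces seawater, and the subsidence is in turn flooded, so s (ρ_m − ρ_w) = t (ρ_sed − ρ_w).
s = 685 m × (1.93 − 1.029) / (3.28 − 1.029) = 274 m.

274 m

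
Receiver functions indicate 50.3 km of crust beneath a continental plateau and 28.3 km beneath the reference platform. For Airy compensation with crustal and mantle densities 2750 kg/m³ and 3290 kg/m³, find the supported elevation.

3.61 km

Excess crust Δ = 50.3 km − 28.3 km = 22 km, split between elevation h and root r with h + r = Δ.
Airy balance ρ_c h = (ρ_m − ρ_c) r gives r = h ρ_c/(ρ_m − ρ_c), so h (1 + ρ_c/(ρ_m − ρ_c)) = Δ, i.e. h = Δ (ρ_m − ρ_c)/ρ_m.
h = 22 km × 540/3290 = 3.61 km.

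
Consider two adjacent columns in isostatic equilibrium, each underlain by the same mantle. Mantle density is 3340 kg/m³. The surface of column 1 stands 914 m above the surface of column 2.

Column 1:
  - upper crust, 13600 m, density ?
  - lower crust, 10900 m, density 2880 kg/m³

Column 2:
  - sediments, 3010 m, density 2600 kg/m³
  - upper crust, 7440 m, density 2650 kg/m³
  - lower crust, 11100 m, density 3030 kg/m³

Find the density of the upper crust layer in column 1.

2690 kg/m³

Take the compensation level at the base of the deeper column (depth z_c below the surface of column 1) and equate Σ ρ_i t_i down to z_c; mantle fills any gap and the z_c terms cancel.
Column 1: 13600×ρ + 10900×2880 + (z_c − 24500)×3340
Column 2: 914×0 + 3010×2600 + 7440×2650 + 11100×3030 + (z_c − 914 − 21550)×3340
The z_c×3340 term appears on both sides and cancels. Collect the known terms of each column as K = Σ(ρt)_known − 3340 × (depth of known layers): K_1 = 31392000 − 3340×24500 = −50438000; K_2 = 61175000 − 3340×(914 + 21550) = −13854760.
Balance: K_1 + 13600×ρ = K_2, so ρ = (K_2 − K_1)/13600 = 36583200/13600 = 2690 kg/m³.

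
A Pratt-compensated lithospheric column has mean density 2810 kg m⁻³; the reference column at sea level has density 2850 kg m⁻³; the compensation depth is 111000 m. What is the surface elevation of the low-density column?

ρ_ref D = ρ (D + h) → h = D (ρ_ref − ρ)/ρ.
h = 111000 m × (2850 − 2810)/2810 = 1580 m.

1580 m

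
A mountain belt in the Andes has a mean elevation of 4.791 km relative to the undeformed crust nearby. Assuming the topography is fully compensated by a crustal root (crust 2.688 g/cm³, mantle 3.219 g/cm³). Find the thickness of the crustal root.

Isostatic balance requires: the weight of the topography is balanced by the buoyancy of the root, ρ_c h = (ρ_m − ρ_c) r.
r = h · ρ_c / (ρ_m − ρ_c) = 4.791 km × 2.688 / (3.219 − 2.688) = 24.3 km.

24.3 km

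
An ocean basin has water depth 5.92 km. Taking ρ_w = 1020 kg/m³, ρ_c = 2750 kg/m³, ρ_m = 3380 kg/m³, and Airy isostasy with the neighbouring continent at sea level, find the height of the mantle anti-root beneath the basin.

16.3 km

Equating mass per unit area of the two columns: replacing crust with seawater at the top is compensated by replacing crust with mantle at the base: d (ρ_c − ρ_w) = a (ρ_m − ρ_c).
a = d (ρ_c − ρ_w)/(ρ_m − ρ_c) = 5.92 km × 1730/630 = 16.3 km.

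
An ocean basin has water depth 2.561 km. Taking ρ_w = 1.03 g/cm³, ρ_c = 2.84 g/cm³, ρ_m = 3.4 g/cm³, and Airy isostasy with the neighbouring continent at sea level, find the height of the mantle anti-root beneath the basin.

Isostatic balance requires: replacing crust with seawater at the top is compensated by replacing crust with mantle at the base: d (ρ_c − ρ_w) = a (ρ_m − ρ_c).
a = d (ρ_c − ρ_w)/(ρ_m − ρ_c) = 2.561 km × 1.81/0.56 = 8.28 km.

8.28 km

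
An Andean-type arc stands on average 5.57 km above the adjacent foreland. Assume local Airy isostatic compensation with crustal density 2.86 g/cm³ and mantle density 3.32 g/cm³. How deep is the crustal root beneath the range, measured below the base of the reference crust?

34.6 km

Equating mass per unit area of the two columns: the weight of the topography is balanced by the buoyancy of the root, ρ_c h = (ρ_m − ρ_c) r.
r = h · ρ_c / (ρ_m − ρ_c) = 5.57 km × 2.86 / (3.32 − 2.86) = 34.6 km.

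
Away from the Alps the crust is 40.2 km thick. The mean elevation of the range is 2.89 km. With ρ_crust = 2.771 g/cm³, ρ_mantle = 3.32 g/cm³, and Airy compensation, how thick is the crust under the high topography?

57.7 km

Root depth r = h ρ_c / (ρ_m − ρ_c) = 2.89 km × 2.771 / 0.549 = 14.59 km.
Total thickness = T + h + r = 40.2 km + 2.89 km + 14.59 km = 57.7 km.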